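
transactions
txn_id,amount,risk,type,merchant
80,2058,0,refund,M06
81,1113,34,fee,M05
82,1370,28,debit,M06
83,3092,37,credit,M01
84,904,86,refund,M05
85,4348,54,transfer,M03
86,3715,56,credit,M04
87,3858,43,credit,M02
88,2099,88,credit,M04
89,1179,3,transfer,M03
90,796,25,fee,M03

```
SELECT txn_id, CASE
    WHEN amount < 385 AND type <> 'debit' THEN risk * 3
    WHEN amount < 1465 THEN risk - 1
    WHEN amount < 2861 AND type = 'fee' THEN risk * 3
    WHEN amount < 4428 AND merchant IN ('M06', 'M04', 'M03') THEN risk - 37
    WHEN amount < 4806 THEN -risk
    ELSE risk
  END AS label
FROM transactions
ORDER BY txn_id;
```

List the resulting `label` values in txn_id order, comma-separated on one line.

txn_id=80: amount < 4428 AND merchant IN ('M06', 'M04', 'M03') → -37
txn_id=81: amount < 1465 → 33
txn_id=82: amount < 1465 → 27
txn_id=83: amount < 4806 → -37
txn_id=84: amount < 1465 → 85
txn_id=85: amount < 4428 AND merchant IN ('M06', 'M04', 'M03') → 17
txn_id=86: amount < 4428 AND merchant IN ('M06', 'M04', 'M03') → 19
txn_id=87: amount < 4806 → -43
txn_id=88: amount < 4428 AND merchant IN ('M06', 'M04', 'M03') → 51
txn_id=89: amount < 1465 → 2
txn_id=90: amount < 1465 → 24

-37, 33, 27, -37, 85, 17, 19, -43, 51, 2, 24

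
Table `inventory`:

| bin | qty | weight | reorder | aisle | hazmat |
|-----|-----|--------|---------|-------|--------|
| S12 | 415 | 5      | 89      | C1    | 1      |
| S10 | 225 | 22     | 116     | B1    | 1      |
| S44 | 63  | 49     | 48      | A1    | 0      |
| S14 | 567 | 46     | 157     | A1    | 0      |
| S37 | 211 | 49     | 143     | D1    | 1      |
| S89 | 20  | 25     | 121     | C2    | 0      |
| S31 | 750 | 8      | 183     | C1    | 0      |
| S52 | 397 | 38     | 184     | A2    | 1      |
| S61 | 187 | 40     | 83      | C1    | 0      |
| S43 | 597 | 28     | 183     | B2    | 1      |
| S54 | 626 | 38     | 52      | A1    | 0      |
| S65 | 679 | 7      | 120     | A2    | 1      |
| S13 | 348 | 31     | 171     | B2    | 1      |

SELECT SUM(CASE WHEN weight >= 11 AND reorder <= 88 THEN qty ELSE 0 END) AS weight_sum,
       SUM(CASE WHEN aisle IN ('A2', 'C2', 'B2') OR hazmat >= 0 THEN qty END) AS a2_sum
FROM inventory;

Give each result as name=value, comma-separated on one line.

[weight_sum: weight >= 11 AND reorder <= 88]
bin=S12: ✗
bin=S10: ✗
bin=S44: ✓ → 63
bin=S14: ✗
bin=S37: ✗
bin=S89: ✗
bin=S31: ✗
bin=S52: ✗
bin=S61: ✓ → 187
bin=S43: ✗
bin=S54: ✓ → 626
bin=S65: ✗
bin=S13: ✗
weight_sum = 63 + 187 + 626 = 876
—
[a2_sum: aisle IN ('A2', 'C2', 'B2') OR hazmat >= 0]
bin=S12: ✓ → 415
bin=S10: ✓ → 225
bin=S44: ✓ → 63
bin=S14: ✓ → 567
bin=S37: ✓ → 211
bin=S89: ✓ → 20
bin=S31: ✓ → 750
bin=S52: ✓ → 397
bin=S61: ✓ → 187
bin=S43: ✓ → 597
bin=S54: ✓ → 626
bin=S65: ✓ → 679
bin=S13: ✓ → 348
a2_sum = 415 + 225 + 63 + 567 + 211 + 20 + 750 + 397 + 187 + 597 + 626 + 679 + 348 = 5085

weight_sum=876, a2_sum=5085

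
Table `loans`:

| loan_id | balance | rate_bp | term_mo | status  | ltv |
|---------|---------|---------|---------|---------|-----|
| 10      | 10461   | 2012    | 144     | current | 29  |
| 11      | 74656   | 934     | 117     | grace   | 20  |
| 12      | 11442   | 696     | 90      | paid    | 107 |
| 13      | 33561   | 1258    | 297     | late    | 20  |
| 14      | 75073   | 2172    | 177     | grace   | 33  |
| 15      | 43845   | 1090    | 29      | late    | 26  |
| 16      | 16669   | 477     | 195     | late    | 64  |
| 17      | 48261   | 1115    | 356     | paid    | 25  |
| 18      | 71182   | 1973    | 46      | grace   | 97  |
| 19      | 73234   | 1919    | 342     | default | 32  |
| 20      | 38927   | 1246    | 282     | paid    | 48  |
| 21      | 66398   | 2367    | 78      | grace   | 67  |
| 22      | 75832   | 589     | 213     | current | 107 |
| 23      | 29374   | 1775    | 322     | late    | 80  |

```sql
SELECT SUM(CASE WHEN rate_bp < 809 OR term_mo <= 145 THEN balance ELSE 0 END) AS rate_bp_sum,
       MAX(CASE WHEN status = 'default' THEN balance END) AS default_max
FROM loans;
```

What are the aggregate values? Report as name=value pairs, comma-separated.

[rate_bp_sum: rate_bp < 809 OR term_mo <= 145]
loan_id=10: ✓ → 10461
loan_id=11: ✓ → 74656
loan_id=12: ✓ → 11442
loan_id=13: ✗
loan_id=14: ✗
loan_id=15: ✓ → 43845
loan_id=16: ✓ → 16669
loan_id=17: ✗
loan_id=18: ✓ → 71182
loan_id=19: ✗
loan_id=20: ✗
loan_id=21: ✓ → 66398
loan_id=22: ✓ → 75832
loan_id=23: ✗
rate_bp_sum = 10461 + 74656 + 11442 + 43845 + 16669 + 71182 + 66398 + 75832 = 370485
—
[default_max: status = 'default']
loan_id=10: ✗
loan_id=11: ✗
loan_id=12: ✗
loan_id=13: ✗
loan_id=14: ✗
loan_id=15: ✗
loan_id=16: ✗
loan_id=17: ✗
loan_id=18: ✗
loan_id=19: ✓ → 73234
loan_id=20: ✗
loan_id=21: ✗
loan_id=22: ✗
loan_id=23: ✗
default_max = MAX(73234) = 73234

rate_bp_sum=370485, default_max=73234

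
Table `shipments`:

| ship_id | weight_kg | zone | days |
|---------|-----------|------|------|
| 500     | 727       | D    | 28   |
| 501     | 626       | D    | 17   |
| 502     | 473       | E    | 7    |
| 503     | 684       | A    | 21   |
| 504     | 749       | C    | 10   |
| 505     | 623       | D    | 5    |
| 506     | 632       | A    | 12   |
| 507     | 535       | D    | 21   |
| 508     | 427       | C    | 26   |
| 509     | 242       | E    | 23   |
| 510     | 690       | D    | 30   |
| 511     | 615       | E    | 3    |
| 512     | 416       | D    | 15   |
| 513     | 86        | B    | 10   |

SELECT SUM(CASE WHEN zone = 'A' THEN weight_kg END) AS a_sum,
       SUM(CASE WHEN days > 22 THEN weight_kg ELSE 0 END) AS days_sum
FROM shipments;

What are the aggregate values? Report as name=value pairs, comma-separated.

a_sum=1316, days_sum=2086

[a_sum: zone = 'A']
ship_id=500: ✗
ship_id=501: ✗
ship_id=502: ✗
ship_id=503: ✓ → 684
ship_id=504: ✗
ship_id=505: ✗
ship_id=506: ✓ → 632
ship_id=507: ✗
ship_id=508: ✗
ship_id=509: ✗
ship_id=510: ✗
ship_id=511: ✗
ship_id=512: ✗
ship_id=513: ✗
a_sum = 684 + 632 = 1316
—
[days_sum: days > 22]
ship_id=500: ✓ → 727
ship_id=501: ✗
ship_id=502: ✗
ship_id=503: ✗
ship_id=504: ✗
ship_id=505: ✗
ship_id=506: ✗
ship_id=507: ✗
ship_id=508: ✓ → 427
ship_id=509: ✓ → 242
ship_id=510: ✓ → 690
ship_id=511: ✗
ship_id=512: ✗
ship_id=513: ✗
days_sum = 727 + 427 + 242 + 690 = 2086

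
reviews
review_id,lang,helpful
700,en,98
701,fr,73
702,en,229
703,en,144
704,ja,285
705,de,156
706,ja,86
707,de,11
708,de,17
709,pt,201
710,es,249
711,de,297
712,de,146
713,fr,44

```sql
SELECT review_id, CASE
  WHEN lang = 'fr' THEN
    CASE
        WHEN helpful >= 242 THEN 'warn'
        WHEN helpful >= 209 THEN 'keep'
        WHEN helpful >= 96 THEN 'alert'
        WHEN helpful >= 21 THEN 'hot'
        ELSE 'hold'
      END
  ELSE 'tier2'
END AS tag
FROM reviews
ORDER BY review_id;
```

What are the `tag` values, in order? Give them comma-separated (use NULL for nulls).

tier2, hot, tier2, tier2, tier2, tier2, tier2, tier2, tier2, tier2, tier2, tier2, tier2, hot

review_id=700: lang='en' → outer ELSE → tier2
review_id=701: lang='fr' → inner[helpful >= 21] → hot
review_id=702: lang='en' → outer ELSE → tier2
review_id=703: lang='en' → outer ELSE → tier2
review_id=704: lang='ja' → outer ELSE → tier2
review_id=705: lang='de' → outer ELSE → tier2
review_id=706: lang='ja' → outer ELSE → tier2
review_id=707: lang='de' → outer ELSE → tier2
review_id=708: lang='de' → outer ELSE → tier2
review_id=709: lang='pt' → outer ELSE → tier2
review_id=710: lang='es' → outer ELSE → tier2
review_id=711: lang='de' → outer ELSE → tier2
review_id=712: lang='de' → outer ELSE → tier2
review_id=713: lang='fr' → inner[helpful >= 21] → hot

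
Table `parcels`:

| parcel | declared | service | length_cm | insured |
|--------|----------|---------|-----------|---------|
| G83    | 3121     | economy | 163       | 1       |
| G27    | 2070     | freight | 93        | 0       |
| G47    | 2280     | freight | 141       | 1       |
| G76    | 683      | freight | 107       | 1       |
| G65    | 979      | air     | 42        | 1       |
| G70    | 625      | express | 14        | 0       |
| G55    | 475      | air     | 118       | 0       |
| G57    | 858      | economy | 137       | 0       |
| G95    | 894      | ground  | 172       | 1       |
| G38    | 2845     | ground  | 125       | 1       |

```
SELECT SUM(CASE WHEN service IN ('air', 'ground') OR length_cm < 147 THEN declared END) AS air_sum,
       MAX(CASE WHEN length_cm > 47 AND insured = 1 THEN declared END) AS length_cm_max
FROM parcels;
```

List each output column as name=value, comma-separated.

[air_sum: service IN ('air', 'ground') OR length_cm < 147]
parcel=G83: ✗
parcel=G27: ✓ → 2070
parcel=G47: ✓ → 2280
parcel=G76: ✓ → 683
parcel=G65: ✓ → 979
parcel=G70: ✓ → 625
parcel=G55: ✓ → 475
parcel=G57: ✓ → 858
parcel=G95: ✓ → 894
parcel=G38: ✓ → 2845
air_sum = 2070 + 2280 + 683 + 979 + 625 + 475 + 858 + 894 + 2845 = 11709
—
[length_cm_max: length_cm > 47 AND insured = 1]
parcel=G83: ✓ → 3121
parcel=G27: ✗
parcel=G47: ✓ → 2280
parcel=G76: ✓ → 683
parcel=G65: ✗
parcel=G70: ✗
parcel=G55: ✗
parcel=G57: ✗
parcel=G95: ✓ → 894
parcel=G38: ✓ → 2845
length_cm_max = MAX(3121, 2280, 683, 894, 2845) = 3121

air_sum=11709, length_cm_max=3121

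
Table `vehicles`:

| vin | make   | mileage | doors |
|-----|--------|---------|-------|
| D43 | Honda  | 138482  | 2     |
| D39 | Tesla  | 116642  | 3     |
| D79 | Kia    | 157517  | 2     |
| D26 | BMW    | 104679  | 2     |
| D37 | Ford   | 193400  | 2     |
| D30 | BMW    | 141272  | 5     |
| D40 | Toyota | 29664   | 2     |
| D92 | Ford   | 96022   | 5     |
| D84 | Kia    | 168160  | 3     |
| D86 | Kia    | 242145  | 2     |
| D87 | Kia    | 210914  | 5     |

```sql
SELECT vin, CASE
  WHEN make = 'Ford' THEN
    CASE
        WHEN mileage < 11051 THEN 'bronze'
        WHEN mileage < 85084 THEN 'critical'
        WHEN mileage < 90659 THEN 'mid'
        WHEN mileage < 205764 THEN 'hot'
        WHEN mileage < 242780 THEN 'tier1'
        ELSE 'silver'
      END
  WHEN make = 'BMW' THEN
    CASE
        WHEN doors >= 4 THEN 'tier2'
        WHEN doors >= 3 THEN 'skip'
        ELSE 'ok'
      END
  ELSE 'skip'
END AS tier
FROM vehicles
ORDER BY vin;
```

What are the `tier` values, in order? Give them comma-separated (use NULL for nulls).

ok, tier2, hot, skip, skip, skip, skip, skip, skip, skip, hot

vin=D26: make='BMW' → inner[ELSE] → ok
vin=D30: make='BMW' → inner[doors >= 4] → tier2
vin=D37: make='Ford' → inner[mileage < 205764] → hot
vin=D39: make='Tesla' → outer ELSE → skip
vin=D40: make='Toyota' → outer ELSE → skip
vin=D43: make='Honda' → outer ELSE → skip
vin=D79: make='Kia' → outer ELSE → skip
vin=D84: make='Kia' → outer ELSE → skip
vin=D86: make='Kia' → outer ELSE → skip
vin=D87: make='Kia' → outer ELSE → skip
vin=D92: make='Ford' → inner[mileage < 205764] → hot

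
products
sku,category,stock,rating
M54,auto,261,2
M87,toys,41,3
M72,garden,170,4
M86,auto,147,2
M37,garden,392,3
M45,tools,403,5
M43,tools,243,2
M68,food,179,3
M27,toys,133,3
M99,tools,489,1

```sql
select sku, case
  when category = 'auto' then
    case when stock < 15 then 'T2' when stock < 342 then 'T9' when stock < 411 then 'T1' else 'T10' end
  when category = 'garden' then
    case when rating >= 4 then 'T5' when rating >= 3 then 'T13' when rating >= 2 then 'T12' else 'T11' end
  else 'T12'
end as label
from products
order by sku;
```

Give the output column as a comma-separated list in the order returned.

sku=M27: category='toys' → outer ELSE → T12
sku=M37: category='garden' → inner[rating >= 3] → T13
sku=M43: category='tools' → outer ELSE → T12
sku=M45: category='tools' → outer ELSE → T12
sku=M54: category='auto' → inner[stock < 342] → T9
sku=M68: category='food' → outer ELSE → T12
sku=M72: category='garden' → inner[rating >= 4] → T5
sku=M86: category='auto' → inner[stock < 342] → T9
sku=M87: category='toys' → outer ELSE → T12
sku=M99: category='tools' → outer ELSE → T12

T12, T13, T12, T12, T9, T12, T5, T9, T12, T12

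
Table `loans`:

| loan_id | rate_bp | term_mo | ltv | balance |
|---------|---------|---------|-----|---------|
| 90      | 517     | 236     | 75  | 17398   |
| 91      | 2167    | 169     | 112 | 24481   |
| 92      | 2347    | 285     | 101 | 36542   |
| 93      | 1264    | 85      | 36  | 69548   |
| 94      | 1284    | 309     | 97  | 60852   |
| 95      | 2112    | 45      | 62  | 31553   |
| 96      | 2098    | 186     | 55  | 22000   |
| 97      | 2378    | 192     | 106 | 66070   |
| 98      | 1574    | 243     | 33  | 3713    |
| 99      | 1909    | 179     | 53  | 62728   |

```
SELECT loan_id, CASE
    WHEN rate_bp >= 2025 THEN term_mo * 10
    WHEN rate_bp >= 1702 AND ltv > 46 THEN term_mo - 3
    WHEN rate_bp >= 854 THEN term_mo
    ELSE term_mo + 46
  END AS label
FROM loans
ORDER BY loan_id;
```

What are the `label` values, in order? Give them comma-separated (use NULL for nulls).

loan_id=90: ELSE → 282
loan_id=91: rate_bp >= 2025 → 1690
loan_id=92: rate_bp >= 2025 → 2850
loan_id=93: rate_bp >= 854 → 85
loan_id=94: rate_bp >= 854 → 309
loan_id=95: rate_bp >= 2025 → 450
loan_id=96: rate_bp >= 2025 → 1860
loan_id=97: rate_bp >= 2025 → 1920
loan_id=98: rate_bp >= 854 → 243
loan_id=99: rate_bp >= 1702 AND ltv > 46 → 176

282, 1690, 2850, 85, 309, 450, 1860, 1920, 243, 176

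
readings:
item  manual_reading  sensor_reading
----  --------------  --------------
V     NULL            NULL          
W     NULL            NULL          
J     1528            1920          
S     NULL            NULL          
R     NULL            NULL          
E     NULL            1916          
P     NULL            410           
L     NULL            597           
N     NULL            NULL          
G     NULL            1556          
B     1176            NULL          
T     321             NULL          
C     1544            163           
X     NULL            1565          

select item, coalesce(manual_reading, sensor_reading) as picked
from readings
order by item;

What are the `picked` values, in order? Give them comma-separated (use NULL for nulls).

item=B: manual_reading=1176 → 1176
item=C: manual_reading=1544 → 1544
item=E: manual_reading=NULL, sensor_reading=1916 → 1916
item=G: manual_reading=NULL, sensor_reading=1556 → 1556
item=J: manual_reading=1528 → 1528
item=L: manual_reading=NULL, sensor_reading=597 → 597
item=N: manual_reading=NULL, sensor_reading=NULL (all NULL) → NULL
item=P: manual_reading=NULL, sensor_reading=410 → 410
item=R: manual_reading=NULL, sensor_reading=NULL (all NULL) → NULL
item=S: manual_reading=NULL, sensor_reading=NULL (all NULL) → NULL
item=T: manual_reading=321 → 321
item=V: manual_reading=NULL, sensor_reading=NULL (all NULL) → NULL
item=W: manual_reading=NULL, sensor_reading=NULL (all NULL) → NULL
item=X: manual_reading=NULL, sensor_reading=1565 → 1565

1176, 1544, 1916, 1556, 1528, 597, NULL, 410, NULL, NULL, 321, NULL, NULL, 1565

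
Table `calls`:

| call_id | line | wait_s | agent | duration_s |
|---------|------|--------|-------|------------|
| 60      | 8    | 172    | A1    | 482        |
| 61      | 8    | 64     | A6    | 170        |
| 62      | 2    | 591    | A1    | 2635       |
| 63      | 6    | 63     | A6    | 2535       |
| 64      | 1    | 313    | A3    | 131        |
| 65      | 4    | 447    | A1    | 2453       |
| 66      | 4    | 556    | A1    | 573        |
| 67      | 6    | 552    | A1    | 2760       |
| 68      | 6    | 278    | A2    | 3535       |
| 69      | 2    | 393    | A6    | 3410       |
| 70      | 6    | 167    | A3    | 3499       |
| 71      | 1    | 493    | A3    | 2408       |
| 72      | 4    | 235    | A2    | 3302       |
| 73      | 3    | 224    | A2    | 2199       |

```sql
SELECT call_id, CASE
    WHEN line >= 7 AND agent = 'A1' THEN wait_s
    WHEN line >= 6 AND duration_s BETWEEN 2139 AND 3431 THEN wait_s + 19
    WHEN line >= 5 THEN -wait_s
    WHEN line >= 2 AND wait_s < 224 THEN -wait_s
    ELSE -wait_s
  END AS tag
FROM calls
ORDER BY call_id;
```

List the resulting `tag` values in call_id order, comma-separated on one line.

172, -64, -591, 82, -313, -447, -556, 571, -278, -393, -167, -493, -235, -224

call_id=60: line >= 7 AND agent = 'A1' → 172
call_id=61: line >= 5 → -64
call_id=62: ELSE → -591
call_id=63: line >= 6 AND duration_s BETWEEN 2139 AND 3431 → 82
call_id=64: ELSE → -313
call_id=65: ELSE → -447
call_id=66: ELSE → -556
call_id=67: line >= 6 AND duration_s BETWEEN 2139 AND 3431 → 571
call_id=68: line >= 5 → -278
call_id=69: ELSE → -393
call_id=70: line >= 5 → -167
call_id=71: ELSE → -493
call_id=72: ELSE → -235
call_id=73: ELSE → -224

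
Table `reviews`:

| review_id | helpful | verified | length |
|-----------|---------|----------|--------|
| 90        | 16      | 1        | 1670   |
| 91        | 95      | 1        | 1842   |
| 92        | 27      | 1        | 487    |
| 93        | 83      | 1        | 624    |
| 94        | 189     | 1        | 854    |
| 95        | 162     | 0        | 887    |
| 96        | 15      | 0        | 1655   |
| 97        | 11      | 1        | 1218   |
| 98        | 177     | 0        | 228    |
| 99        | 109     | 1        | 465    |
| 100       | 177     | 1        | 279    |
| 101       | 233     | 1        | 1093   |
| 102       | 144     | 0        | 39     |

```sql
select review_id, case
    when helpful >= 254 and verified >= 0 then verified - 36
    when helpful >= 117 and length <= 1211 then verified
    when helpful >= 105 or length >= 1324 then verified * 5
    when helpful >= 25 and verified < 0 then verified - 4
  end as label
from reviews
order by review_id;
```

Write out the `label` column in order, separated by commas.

5, 5, NULL, NULL, 1, 0, 0, NULL, 0, 5, 1, 1, 0

review_id=90: helpful >= 105 or length >= 1324 → 5
review_id=91: helpful >= 105 or length >= 1324 → 5
review_id=92: (no match → NULL) → NULL
review_id=93: (no match → NULL) → NULL
review_id=94: helpful >= 117 and length <= 1211 → 1
review_id=95: helpful >= 117 and length <= 1211 → 0
review_id=96: helpful >= 105 or length >= 1324 → 0
review_id=97: (no match → NULL) → NULL
review_id=98: helpful >= 117 and length <= 1211 → 0
review_id=99: helpful >= 105 or length >= 1324 → 5
review_id=100: helpful >= 117 and length <= 1211 → 1
review_id=101: helpful >= 117 and length <= 1211 → 1
review_id=102: helpful >= 117 and length <= 1211 → 0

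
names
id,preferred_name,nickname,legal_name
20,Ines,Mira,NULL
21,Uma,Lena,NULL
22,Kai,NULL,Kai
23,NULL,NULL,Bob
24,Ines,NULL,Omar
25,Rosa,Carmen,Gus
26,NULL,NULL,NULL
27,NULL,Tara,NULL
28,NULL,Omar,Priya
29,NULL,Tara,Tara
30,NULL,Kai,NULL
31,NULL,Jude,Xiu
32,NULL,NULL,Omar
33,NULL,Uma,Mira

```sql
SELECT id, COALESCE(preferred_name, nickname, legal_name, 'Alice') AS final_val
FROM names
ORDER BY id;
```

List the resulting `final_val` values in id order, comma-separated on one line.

Ines, Uma, Kai, Bob, Ines, Rosa, Alice, Tara, Omar, Tara, Kai, Jude, Omar, Uma

id=20: preferred_name=Ines → Ines
id=21: preferred_name=Uma → Uma
id=22: preferred_name=Kai → Kai
id=23: preferred_name=NULL, nickname=NULL, legal_name=Bob → Bob
id=24: preferred_name=Ines → Ines
id=25: preferred_name=Rosa → Rosa
id=26: preferred_name=NULL, nickname=NULL, legal_name=NULL, → literal Alice → Alice
id=27: preferred_name=NULL, nickname=Tara → Tara
id=28: preferred_name=NULL, nickname=Omar → Omar
id=29: preferred_name=NULL, nickname=Tara → Tara
id=30: preferred_name=NULL, nickname=Kai → Kai
id=31: preferred_name=NULL, nickname=Jude → Jude
id=32: preferred_name=NULL, nickname=NULL, legal_name=Omar → Omar
id=33: preferred_name=NULL, nickname=Uma → Uma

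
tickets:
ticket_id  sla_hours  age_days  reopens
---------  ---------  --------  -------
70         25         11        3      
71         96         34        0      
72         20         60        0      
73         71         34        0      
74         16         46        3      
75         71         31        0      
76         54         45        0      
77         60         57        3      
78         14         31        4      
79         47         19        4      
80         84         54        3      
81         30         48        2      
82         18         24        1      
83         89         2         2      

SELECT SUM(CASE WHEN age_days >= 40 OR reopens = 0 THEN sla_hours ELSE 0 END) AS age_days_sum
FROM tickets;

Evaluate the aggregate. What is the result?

502

ticket_id=70: ✗
ticket_id=71: ✓ → 96
ticket_id=72: ✓ → 20
ticket_id=73: ✓ → 71
ticket_id=74: ✓ → 16
ticket_id=75: ✓ → 71
ticket_id=76: ✓ → 54
ticket_id=77: ✓ → 60
ticket_id=78: ✗
ticket_id=79: ✗
ticket_id=80: ✓ → 84
ticket_id=81: ✓ → 30
ticket_id=82: ✗
ticket_id=83: ✗
age_days_sum = 96 + 20 + 71 + 16 + 71 + 54 + 60 + 84 + 30 = 502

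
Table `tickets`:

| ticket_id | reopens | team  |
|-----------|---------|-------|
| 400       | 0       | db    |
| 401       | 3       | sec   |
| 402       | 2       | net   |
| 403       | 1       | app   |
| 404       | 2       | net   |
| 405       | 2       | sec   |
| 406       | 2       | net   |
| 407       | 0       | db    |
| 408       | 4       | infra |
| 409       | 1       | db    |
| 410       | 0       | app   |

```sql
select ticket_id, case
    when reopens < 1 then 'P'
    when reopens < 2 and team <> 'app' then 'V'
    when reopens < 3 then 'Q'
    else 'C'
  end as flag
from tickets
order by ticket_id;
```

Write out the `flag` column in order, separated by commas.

ticket_id=400: reopens < 1 → P
ticket_id=401: ELSE → C
ticket_id=402: reopens < 3 → Q
ticket_id=403: reopens < 3 → Q
ticket_id=404: reopens < 3 → Q
ticket_id=405: reopens < 3 → Q
ticket_id=406: reopens < 3 → Q
ticket_id=407: reopens < 1 → P
ticket_id=408: ELSE → C
ticket_id=409: reopens < 2 and team <> 'app' → V
ticket_id=410: reopens < 1 → P

P, C, Q, Q, Q, Q, Q, P, C, V, P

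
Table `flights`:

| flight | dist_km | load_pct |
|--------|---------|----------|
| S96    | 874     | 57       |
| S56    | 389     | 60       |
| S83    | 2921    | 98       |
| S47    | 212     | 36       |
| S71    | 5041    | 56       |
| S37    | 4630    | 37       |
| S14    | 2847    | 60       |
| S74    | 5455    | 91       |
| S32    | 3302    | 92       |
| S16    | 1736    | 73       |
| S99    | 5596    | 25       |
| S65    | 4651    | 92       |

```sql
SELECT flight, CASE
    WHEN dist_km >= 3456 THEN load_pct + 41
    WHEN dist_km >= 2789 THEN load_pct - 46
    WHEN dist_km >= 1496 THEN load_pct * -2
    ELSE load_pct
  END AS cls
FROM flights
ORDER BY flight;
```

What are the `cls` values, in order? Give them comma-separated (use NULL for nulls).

14, -146, 46, 78, 36, 60, 133, 97, 132, 52, 57, 66

flight=S14: dist_km >= 2789 → 14
flight=S16: dist_km >= 1496 → -146
flight=S32: dist_km >= 2789 → 46
flight=S37: dist_km >= 3456 → 78
flight=S47: ELSE → 36
flight=S56: ELSE → 60
flight=S65: dist_km >= 3456 → 133
flight=S71: dist_km >= 3456 → 97
flight=S74: dist_km >= 3456 → 132
flight=S83: dist_km >= 2789 → 52
flight=S96: ELSE → 57
flight=S99: dist_km >= 3456 → 66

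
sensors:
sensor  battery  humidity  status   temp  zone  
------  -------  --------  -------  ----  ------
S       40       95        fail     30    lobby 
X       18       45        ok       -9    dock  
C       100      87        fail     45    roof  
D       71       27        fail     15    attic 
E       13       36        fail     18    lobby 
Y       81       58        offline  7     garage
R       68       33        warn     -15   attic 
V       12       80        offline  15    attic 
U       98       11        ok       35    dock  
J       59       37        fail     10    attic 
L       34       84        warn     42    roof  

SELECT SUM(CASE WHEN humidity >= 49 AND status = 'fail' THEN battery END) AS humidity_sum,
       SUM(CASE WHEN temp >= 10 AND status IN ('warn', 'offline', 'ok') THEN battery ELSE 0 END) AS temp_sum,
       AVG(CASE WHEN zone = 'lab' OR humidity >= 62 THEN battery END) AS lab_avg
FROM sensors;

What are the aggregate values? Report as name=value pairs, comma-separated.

humidity_sum=140, temp_sum=144, lab_avg=46.5

[humidity_sum: humidity >= 49 AND status = 'fail']
sensor=S: ✓ → 40
sensor=X: ✗
sensor=C: ✓ → 100
sensor=D: ✗
sensor=E: ✗
sensor=Y: ✗
sensor=R: ✗
sensor=V: ✗
sensor=U: ✗
sensor=J: ✗
sensor=L: ✗
humidity_sum = 40 + 100 = 140
—
[temp_sum: temp >= 10 AND status IN ('warn', 'offline', 'ok')]
sensor=S: ✗
sensor=X: ✗
sensor=C: ✗
sensor=D: ✗
sensor=E: ✗
sensor=Y: ✗
sensor=R: ✗
sensor=V: ✓ → 12
sensor=U: ✓ → 98
sensor=J: ✗
sensor=L: ✓ → 34
temp_sum = 12 + 98 + 34 = 144
—
[lab_avg: zone = 'lab' OR humidity >= 62]
sensor=S: ✓ → 40
sensor=X: ✗
sensor=C: ✓ → 100
sensor=D: ✗
sensor=E: ✗
sensor=Y: ✗
sensor=R: ✗
sensor=V: ✓ → 12
sensor=U: ✗
sensor=J: ✗
sensor=L: ✓ → 34
lab_avg = (40 + 100 + 12 + 34) / 4 = 46.5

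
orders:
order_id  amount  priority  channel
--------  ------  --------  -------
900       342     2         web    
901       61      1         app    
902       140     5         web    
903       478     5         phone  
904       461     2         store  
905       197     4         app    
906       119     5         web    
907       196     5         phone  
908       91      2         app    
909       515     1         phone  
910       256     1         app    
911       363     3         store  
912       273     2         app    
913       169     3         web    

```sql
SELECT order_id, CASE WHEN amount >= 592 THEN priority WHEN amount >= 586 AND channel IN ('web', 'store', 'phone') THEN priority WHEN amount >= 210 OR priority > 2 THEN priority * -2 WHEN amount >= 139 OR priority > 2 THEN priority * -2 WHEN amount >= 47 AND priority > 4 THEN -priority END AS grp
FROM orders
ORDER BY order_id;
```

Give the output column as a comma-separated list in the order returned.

order_id=900: amount >= 210 OR priority > 2 → -4
order_id=901: (no match → NULL) → NULL
order_id=902: amount >= 210 OR priority > 2 → -10
order_id=903: amount >= 210 OR priority > 2 → -10
order_id=904: amount >= 210 OR priority > 2 → -4
order_id=905: amount >= 210 OR priority > 2 → -8
order_id=906: amount >= 210 OR priority > 2 → -10
order_id=907: amount >= 210 OR priority > 2 → -10
order_id=908: (no match → NULL) → NULL
order_id=909: amount >= 210 OR priority > 2 → -2
order_id=910: amount >= 210 OR priority > 2 → -2
order_id=911: amount >= 210 OR priority > 2 → -6
order_id=912: amount >= 210 OR priority > 2 → -4
order_id=913: amount >= 210 OR priority > 2 → -6

-4, NULL, -10, -10, -4, -8, -10, -10, NULL, -2, -2, -6, -4, -6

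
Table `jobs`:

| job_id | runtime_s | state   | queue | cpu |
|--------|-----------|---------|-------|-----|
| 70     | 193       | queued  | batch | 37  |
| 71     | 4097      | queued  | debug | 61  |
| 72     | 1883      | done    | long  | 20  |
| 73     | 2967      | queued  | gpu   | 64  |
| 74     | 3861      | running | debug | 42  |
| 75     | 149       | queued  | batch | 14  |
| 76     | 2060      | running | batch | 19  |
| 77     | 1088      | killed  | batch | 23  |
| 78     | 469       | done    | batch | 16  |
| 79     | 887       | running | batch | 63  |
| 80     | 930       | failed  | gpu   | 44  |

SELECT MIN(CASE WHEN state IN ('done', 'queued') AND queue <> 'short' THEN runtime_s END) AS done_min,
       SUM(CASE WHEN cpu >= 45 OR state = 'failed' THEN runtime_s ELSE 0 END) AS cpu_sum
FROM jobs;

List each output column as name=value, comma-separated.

done_min=149, cpu_sum=8881

[done_min: state IN ('done', 'queued') AND queue <> 'short']
job_id=70: ✓ → 193
job_id=71: ✓ → 4097
job_id=72: ✓ → 1883
job_id=73: ✓ → 2967
job_id=74: ✗
job_id=75: ✓ → 149
job_id=76: ✗
job_id=77: ✗
job_id=78: ✓ → 469
job_id=79: ✗
job_id=80: ✗
done_min = MIN(193, 4097, 1883, 2967, 149, 469) = 149
—
[cpu_sum: cpu >= 45 OR state = 'failed']
job_id=70: ✗
job_id=71: ✓ → 4097
job_id=72: ✗
job_id=73: ✓ → 2967
job_id=74: ✗
job_id=75: ✗
job_id=76: ✗
job_id=77: ✗
job_id=78: ✗
job_id=79: ✓ → 887
job_id=80: ✓ → 930
cpu_sum = 4097 + 2967 + 887 + 930 = 8881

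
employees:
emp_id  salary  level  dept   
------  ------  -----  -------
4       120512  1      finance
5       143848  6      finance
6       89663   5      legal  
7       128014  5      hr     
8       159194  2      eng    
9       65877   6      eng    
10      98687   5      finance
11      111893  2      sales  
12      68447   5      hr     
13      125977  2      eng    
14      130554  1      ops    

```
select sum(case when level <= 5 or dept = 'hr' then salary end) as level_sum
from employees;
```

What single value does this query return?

emp_id=4: ✓ → 120512
emp_id=5: ✗
emp_id=6: ✓ → 89663
emp_id=7: ✓ → 128014
emp_id=8: ✓ → 159194
emp_id=9: ✗
emp_id=10: ✓ → 98687
emp_id=11: ✓ → 111893
emp_id=12: ✓ → 68447
emp_id=13: ✓ → 125977
emp_id=14: ✓ → 130554
level_sum = 120512 + 89663 + 128014 + 159194 + 98687 + 111893 + 68447 + 125977 + 130554 = 1032941

1032941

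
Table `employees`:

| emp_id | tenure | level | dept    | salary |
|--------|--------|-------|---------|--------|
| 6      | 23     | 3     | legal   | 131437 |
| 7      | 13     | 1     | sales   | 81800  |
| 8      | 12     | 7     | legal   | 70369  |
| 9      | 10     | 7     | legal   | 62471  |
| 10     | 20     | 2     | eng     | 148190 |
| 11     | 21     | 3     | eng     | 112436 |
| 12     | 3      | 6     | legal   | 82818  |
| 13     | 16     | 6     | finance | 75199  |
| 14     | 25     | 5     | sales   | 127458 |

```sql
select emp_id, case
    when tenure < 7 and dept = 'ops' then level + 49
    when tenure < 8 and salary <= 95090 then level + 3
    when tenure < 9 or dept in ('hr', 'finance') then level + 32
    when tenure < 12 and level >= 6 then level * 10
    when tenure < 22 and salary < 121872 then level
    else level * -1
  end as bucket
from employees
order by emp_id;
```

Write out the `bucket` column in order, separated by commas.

-3, 1, 7, 70, -2, 3, 9, 38, -5

emp_id=6: ELSE → -3
emp_id=7: tenure < 22 and salary < 121872 → 1
emp_id=8: tenure < 22 and salary < 121872 → 7
emp_id=9: tenure < 12 and level >= 6 → 70
emp_id=10: ELSE → -2
emp_id=11: tenure < 22 and salary < 121872 → 3
emp_id=12: tenure < 8 and salary <= 95090 → 9
emp_id=13: tenure < 9 or dept in ('hr', 'finance') → 38
emp_id=14: ELSE → -5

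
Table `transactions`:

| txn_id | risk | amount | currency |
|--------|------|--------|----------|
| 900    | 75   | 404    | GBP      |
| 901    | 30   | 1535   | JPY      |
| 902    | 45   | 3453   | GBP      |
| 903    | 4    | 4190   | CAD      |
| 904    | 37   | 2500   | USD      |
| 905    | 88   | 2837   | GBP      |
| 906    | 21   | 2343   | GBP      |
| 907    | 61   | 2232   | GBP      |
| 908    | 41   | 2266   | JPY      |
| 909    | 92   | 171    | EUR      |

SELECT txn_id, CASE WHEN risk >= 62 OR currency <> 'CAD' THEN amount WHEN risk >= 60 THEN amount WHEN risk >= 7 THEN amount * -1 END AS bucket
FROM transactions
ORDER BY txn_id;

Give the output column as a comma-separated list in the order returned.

txn_id=900: risk >= 62 OR currency <> 'CAD' → 404
txn_id=901: risk >= 62 OR currency <> 'CAD' → 1535
txn_id=902: risk >= 62 OR currency <> 'CAD' → 3453
txn_id=903: (no match → NULL) → NULL
txn_id=904: risk >= 62 OR currency <> 'CAD' → 2500
txn_id=905: risk >= 62 OR currency <> 'CAD' → 2837
txn_id=906: risk >= 62 OR currency <> 'CAD' → 2343
txn_id=907: risk >= 62 OR currency <> 'CAD' → 2232
txn_id=908: risk >= 62 OR currency <> 'CAD' → 2266
txn_id=909: risk >= 62 OR currency <> 'CAD' → 171

404, 1535, 3453, NULL, 2500, 2837, 2343, 2232, 2266, 171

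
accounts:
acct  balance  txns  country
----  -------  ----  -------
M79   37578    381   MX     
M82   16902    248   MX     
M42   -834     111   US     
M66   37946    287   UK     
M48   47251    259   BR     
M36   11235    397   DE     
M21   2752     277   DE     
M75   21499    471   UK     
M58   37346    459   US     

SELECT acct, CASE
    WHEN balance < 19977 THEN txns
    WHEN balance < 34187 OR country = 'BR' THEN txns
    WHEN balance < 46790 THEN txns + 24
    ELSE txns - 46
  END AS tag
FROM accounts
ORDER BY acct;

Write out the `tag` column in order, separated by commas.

277, 397, 111, 259, 483, 311, 471, 405, 248

acct=M21: balance < 19977 → 277
acct=M36: balance < 19977 → 397
acct=M42: balance < 19977 → 111
acct=M48: balance < 34187 OR country = 'BR' → 259
acct=M58: balance < 46790 → 483
acct=M66: balance < 46790 → 311
acct=M75: balance < 34187 OR country = 'BR' → 471
acct=M79: balance < 46790 → 405
acct=M82: balance < 19977 → 248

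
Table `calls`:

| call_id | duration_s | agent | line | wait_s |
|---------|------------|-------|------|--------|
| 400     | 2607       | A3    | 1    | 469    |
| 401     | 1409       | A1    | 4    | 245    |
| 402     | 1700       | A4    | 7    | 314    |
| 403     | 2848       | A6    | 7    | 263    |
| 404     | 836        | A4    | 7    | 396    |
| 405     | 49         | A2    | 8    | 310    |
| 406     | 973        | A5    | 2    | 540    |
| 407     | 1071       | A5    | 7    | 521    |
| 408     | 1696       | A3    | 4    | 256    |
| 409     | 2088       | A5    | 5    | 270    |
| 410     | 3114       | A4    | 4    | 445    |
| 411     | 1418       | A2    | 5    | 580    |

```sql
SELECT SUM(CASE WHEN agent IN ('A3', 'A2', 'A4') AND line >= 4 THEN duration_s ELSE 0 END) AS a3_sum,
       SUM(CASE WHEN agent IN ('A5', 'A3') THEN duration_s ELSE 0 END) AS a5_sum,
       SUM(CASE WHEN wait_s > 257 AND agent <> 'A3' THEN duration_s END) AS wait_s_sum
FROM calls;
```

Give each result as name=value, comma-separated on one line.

[a3_sum: agent IN ('A3', 'A2', 'A4') AND line >= 4]
call_id=400: ✗
call_id=401: ✗
call_id=402: ✓ → 1700
call_id=403: ✗
call_id=404: ✓ → 836
call_id=405: ✓ → 49
call_id=406: ✗
call_id=407: ✗
call_id=408: ✓ → 1696
call_id=409: ✗
call_id=410: ✓ → 3114
call_id=411: ✓ → 1418
a3_sum = 1700 + 836 + 49 + 1696 + 3114 + 1418 = 8813
—
[a5_sum: agent IN ('A5', 'A3')]
call_id=400: ✓ → 2607
call_id=401: ✗
call_id=402: ✗
call_id=403: ✗
call_id=404: ✗
call_id=405: ✗
call_id=406: ✓ → 973
call_id=407: ✓ → 1071
call_id=408: ✓ → 1696
call_id=409: ✓ → 2088
call_id=410: ✗
call_id=411: ✗
a5_sum = 2607 + 973 + 1071 + 1696 + 2088 = 8435
—
[wait_s_sum: wait_s > 257 AND agent <> 'A3']
call_id=400: ✗
call_id=401: ✗
call_id=402: ✓ → 1700
call_id=403: ✓ → 2848
call_id=404: ✓ → 836
call_id=405: ✓ → 49
call_id=406: ✓ → 973
call_id=407: ✓ → 1071
call_id=408: ✗
call_id=409: ✓ → 2088
call_id=410: ✓ → 3114
call_id=411: ✓ → 1418
wait_s_sum = 1700 + 2848 + 836 + 49 + 973 + 1071 + 2088 + 3114 + 1418 = 14097

a3_sum=8813, a5_sum=8435, wait_s_sum=14097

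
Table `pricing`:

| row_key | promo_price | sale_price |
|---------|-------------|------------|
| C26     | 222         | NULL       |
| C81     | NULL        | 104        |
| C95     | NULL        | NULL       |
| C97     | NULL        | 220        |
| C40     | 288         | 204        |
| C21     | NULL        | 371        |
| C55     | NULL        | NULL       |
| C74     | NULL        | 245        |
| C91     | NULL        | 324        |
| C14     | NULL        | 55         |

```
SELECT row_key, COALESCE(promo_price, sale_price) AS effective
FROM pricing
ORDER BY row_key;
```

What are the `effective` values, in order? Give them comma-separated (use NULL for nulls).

row_key=C14: promo_price=NULL, sale_price=55 → 55
row_key=C21: promo_price=NULL, sale_price=371 → 371
row_key=C26: promo_price=222 → 222
row_key=C40: promo_price=288 → 288
row_key=C55: promo_price=NULL, sale_price=NULL (all NULL) → NULL
row_key=C74: promo_price=NULL, sale_price=245 → 245
row_key=C81: promo_price=NULL, sale_price=104 → 104
row_key=C91: promo_price=NULL, sale_price=324 → 324
row_key=C95: promo_price=NULL, sale_price=NULL (all NULL) → NULL
row_key=C97: promo_price=NULL, sale_price=220 → 220

55, 371, 222, 288, NULL, 245, 104, 324, NULL, 220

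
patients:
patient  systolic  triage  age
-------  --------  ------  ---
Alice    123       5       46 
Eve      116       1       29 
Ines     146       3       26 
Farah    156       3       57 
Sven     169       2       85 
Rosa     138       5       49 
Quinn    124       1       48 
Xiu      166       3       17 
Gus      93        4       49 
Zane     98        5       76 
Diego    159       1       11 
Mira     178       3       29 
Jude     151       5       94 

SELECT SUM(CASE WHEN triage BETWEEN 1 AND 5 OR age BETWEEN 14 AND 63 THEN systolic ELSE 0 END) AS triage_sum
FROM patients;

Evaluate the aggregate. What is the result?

patient=Alice: ✓ → 123
patient=Eve: ✓ → 116
patient=Ines: ✓ → 146
patient=Farah: ✓ → 156
patient=Sven: ✓ → 169
patient=Rosa: ✓ → 138
patient=Quinn: ✓ → 124
patient=Xiu: ✓ → 166
patient=Gus: ✓ → 93
patient=Zane: ✓ → 98
patient=Diego: ✓ → 159
patient=Mira: ✓ → 178
patient=Jude: ✓ → 151
triage_sum = 123 + 116 + 146 + 156 + 169 + 138 + 124 + 166 + 93 + 98 + 159 + 178 + 151 = 1817

1817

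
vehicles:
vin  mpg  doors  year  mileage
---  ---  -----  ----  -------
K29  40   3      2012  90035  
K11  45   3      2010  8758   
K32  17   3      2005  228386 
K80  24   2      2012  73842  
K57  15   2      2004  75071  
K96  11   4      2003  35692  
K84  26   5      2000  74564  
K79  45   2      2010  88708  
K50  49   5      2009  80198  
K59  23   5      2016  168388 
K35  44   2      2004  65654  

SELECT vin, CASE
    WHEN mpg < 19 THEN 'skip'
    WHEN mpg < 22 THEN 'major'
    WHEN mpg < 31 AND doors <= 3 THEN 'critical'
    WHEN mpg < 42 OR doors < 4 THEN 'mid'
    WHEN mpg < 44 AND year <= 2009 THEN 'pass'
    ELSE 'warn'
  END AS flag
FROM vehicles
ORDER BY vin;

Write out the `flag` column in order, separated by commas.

mid, mid, skip, mid, warn, skip, mid, mid, critical, mid, skip

vin=K11: mpg < 42 OR doors < 4 → mid
vin=K29: mpg < 42 OR doors < 4 → mid
vin=K32: mpg < 19 → skip
vin=K35: mpg < 42 OR doors < 4 → mid
vin=K50: ELSE → warn
vin=K57: mpg < 19 → skip
vin=K59: mpg < 42 OR doors < 4 → mid
vin=K79: mpg < 42 OR doors < 4 → mid
vin=K80: mpg < 31 AND doors <= 3 → critical
vin=K84: mpg < 42 OR doors < 4 → mid
vin=K96: mpg < 19 → skip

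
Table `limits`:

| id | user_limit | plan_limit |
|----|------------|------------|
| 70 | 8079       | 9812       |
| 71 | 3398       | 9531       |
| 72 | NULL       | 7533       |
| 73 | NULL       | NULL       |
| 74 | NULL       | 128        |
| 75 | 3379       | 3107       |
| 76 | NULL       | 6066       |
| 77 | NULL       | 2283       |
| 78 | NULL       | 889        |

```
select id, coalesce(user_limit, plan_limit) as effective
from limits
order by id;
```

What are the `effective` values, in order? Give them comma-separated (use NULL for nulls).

8079, 3398, 7533, NULL, 128, 3379, 6066, 2283, 889

id=70: user_limit=8079 → 8079
id=71: user_limit=3398 → 3398
id=72: user_limit=NULL, plan_limit=7533 → 7533
id=73: user_limit=NULL, plan_limit=NULL (all NULL) → NULL
id=74: user_limit=NULL, plan_limit=128 → 128
id=75: user_limit=3379 → 3379
id=76: user_limit=NULL, plan_limit=6066 → 6066
id=77: user_limit=NULL, plan_limit=2283 → 2283
id=78: user_limit=NULL, plan_limit=889 → 889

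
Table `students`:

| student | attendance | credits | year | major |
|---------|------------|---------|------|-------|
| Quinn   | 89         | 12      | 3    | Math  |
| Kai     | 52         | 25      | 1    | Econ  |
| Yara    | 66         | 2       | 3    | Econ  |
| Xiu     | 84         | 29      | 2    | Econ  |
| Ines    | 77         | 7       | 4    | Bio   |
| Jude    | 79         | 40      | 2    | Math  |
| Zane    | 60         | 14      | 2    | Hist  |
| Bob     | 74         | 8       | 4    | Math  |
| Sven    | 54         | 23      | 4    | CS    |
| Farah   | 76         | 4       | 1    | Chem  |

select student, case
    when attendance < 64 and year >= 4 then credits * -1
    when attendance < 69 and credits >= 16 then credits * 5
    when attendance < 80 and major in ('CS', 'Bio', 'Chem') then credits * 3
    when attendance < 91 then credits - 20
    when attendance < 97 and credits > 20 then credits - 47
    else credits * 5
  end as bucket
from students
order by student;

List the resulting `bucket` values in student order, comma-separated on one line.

-12, 12, 21, 20, 125, -8, -23, 9, -18, -6

student=Bob: attendance < 91 → -12
student=Farah: attendance < 80 and major in ('CS', 'Bio', 'Chem') → 12
student=Ines: attendance < 80 and major in ('CS', 'Bio', 'Chem') → 21
student=Jude: attendance < 91 → 20
student=Kai: attendance < 69 and credits >= 16 → 125
student=Quinn: attendance < 91 → -8
student=Sven: attendance < 64 and year >= 4 → -23
student=Xiu: attendance < 91 → 9
student=Yara: attendance < 91 → -18
student=Zane: attendance < 91 → -6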